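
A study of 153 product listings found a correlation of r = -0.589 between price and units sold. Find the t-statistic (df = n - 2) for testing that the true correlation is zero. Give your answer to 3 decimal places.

-8.956

1 − r² = 1 − 0.346921 = 0.653079;  √(1−r²) = 0.808133
√(n−2) = √151 = 12.288206
t = r·√(n−2)/√(1−r²) = -0.589 · 12.288206 / 0.808133 = -8.956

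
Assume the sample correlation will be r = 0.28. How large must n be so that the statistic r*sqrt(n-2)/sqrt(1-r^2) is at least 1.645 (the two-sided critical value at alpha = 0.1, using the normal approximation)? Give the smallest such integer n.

34

r√(n−2)/√(1−r²) ≥ 1.645  ⇔  n−2 ≥ (1.645)²·(1−r²)/r²
(1−r²)/r² = (1−0.0784)/0.0784 = 11.7551
n ≥ 2 + 2.706025·11.7551 = 2 + 31.8096 = 33.8096
⌈33.8096⌉ = 34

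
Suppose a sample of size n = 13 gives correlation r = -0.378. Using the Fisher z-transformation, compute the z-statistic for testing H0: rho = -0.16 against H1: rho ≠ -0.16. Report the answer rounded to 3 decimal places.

Fisher z: atanh(-0.378) = -0.397724, atanh(-0.16) = -0.161387
z = (z_r − z_0)·√(n−3) = (-0.397724 − (-0.161387))·√10 = -0.236337 · 3.162278 = -0.747

-0.747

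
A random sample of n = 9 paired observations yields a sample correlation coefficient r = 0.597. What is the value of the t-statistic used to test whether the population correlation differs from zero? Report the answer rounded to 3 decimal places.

1.969

t = r·√(n−2) / √(1−r²) with r = 0.597, n = 9
  = 0.597·√7 / √(1 − 0.356409)
  = 0.597·2.645751 / 0.802241
  = 1.579513 / 0.802241 = 1.969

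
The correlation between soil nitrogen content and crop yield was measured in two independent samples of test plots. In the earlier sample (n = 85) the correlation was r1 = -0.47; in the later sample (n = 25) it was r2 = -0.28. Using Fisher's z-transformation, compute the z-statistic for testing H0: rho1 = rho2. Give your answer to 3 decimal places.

-0.926

Fisher z-transforms: z1 = atanh(-0.47) = -0.510070, z2 = atanh(-0.28) = -0.287682; difference d = -0.222388
Var(d) = 1/82 + 1/22 = 0.0121951 + 0.0454545 = 0.0576496
z = d/√Var(d) = -0.222388 / √0.0576496 = -0.222388 / 0.240103 = -0.926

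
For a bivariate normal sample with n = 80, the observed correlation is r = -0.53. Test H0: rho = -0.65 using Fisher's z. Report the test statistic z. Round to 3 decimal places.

1.625

Fisher z: atanh(-0.53) = -0.590145, atanh(-0.65) = -0.775299
z = (z_r − z_0)·√(n−3) = (-0.590145 − (-0.775299))·√77 = 0.185154 · 8.774964 = 1.625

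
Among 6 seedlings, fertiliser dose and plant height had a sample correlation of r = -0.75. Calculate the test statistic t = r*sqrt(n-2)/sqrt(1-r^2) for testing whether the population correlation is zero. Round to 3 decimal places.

-2.268

1 − r² = 1 − 0.5625 = 0.4375;  √(1−r²) = 0.661438
√(n−2) = √4 = 2.000000
t = r·√(n−2)/√(1−r²) = -0.75 · 2.000000 / 0.661438 = -2.268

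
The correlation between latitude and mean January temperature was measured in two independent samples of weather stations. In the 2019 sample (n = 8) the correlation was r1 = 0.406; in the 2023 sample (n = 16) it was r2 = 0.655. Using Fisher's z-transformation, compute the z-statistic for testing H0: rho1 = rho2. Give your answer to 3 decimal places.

-0.671

z1 = atanh(0.406) = 0.430812,  z2 = atanh(0.655) = 0.784006
SE = √(1/(n1−3) + 1/(n2−3)) = √(1/5 + 1/13) = √(0.2000000 + 0.0769231) = √0.2769231 = 0.526235
z = (z1 − z2)/SE = (0.430812 − 0.784006) / 0.526235 = -0.353194 / 0.526235 = -0.671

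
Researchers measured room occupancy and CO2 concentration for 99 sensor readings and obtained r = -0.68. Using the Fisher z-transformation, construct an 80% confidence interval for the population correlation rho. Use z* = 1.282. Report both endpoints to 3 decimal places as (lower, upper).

Fisher z: z_r = atanh(r) = ½·ln((1+(-0.68))/(1−(-0.68))) = -0.829114
SE(z) = 1/√(n−3) = 1/√96 = 0.102062
80% ⇒ z* = 1.282; margin = 1.282·0.102062 = 0.130843
CI on z-scale: (-0.959957, -0.698271)
Back-transform: tanh(-0.959957) = -0.744258, tanh(-0.698271) = -0.603269

(-0.744, -0.603)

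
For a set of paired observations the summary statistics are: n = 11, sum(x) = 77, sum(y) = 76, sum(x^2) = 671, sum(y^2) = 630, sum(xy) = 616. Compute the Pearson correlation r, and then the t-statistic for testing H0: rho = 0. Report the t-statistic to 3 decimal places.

3.058

Numerator: nΣxy − (Σx)(Σy) = 11·616 − (77)(76) = 924
Denominator: √[(nΣx²−(Σx)²)(nΣy²−(Σy)²)]
  nΣx²−(Σx)² = 11·671 − 5929 = 1452;  nΣy²−(Σy)² = 11·630 − 5776 = 1154
  √(1452·1154) = √1675608 = 1294.4528
r = 924 / 1294.4528 = 0.7138
t = r·√(n−2)/√(1−r²) = 0.7138·√9 / √(1−0.509510) = 2.141400 / 0.700350 = 3.058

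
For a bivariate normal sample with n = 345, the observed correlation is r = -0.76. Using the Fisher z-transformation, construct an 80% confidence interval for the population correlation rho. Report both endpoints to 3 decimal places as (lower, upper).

Fisher z: z_r = atanh(r) = ½·ln((1+(-0.76))/(1−(-0.76))) = -0.996215
SE(z) = 1/√(n−3) = 1/√342 = 0.054074
80% ⇒ z* = 1.282; margin = 1.282·0.054074 = 0.069323
CI on z-scale: (-1.065538, -0.926892)
Back-transform: tanh(-1.065538) = -0.787774, tanh(-0.926892) = -0.729142

(-0.788, -0.729)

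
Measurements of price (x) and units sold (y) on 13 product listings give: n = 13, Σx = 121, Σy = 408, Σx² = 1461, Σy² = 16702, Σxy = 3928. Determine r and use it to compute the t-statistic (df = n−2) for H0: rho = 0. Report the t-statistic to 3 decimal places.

0.381

Numerator: nΣxy − (Σx)(Σy) = 13·3928 − (121)(408) = 1696
Denominator: √[(nΣx²−(Σx)²)(nΣy²−(Σy)²)]
  nΣx²−(Σx)² = 13·1461 − 14641 = 4352;  nΣy²−(Σy)² = 13·16702 − 166464 = 50662
  √(4352·50662) = √220481024 = 14848.6034
r = 1696 / 14848.6034 = 0.1142
t = r·√(n−2)/√(1−r²) = 0.1142·√11 / √(1−0.013042) = 0.378759 / 0.993458 = 0.381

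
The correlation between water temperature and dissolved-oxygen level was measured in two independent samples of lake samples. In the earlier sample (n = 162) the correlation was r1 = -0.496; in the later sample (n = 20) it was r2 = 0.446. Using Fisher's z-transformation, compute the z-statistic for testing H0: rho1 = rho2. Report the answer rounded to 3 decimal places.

-4.012

Fisher z-transforms: z1 = atanh(-0.496) = -0.543987, z2 = atanh(0.446) = 0.479696; difference d = -1.023683
Var(d) = 1/159 + 1/17 = 0.0062893 + 0.0588235 = 0.0651128
z = d/√Var(d) = -1.023683 / √0.0651128 = -1.023683 / 0.255172 = -4.012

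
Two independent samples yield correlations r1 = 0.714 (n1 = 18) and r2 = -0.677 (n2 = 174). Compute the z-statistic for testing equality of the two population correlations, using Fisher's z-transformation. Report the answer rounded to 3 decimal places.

6.383

Fisher z-transforms: z1 = atanh(0.714) = 0.895297, z2 = atanh(-0.677) = -0.823555; difference d = 1.718852
Var(d) = 1/15 + 1/171 = 0.0666667 + 0.0058480 = 0.0725147
z = d/√Var(d) = 1.718852 / √0.0725147 = 1.718852 / 0.269286 = 6.383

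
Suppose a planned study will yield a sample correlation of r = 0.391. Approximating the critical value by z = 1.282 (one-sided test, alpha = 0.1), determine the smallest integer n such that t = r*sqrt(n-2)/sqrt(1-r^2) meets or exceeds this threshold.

12

Need r·√(n−2)/√(1−r²) ≥ 1.282
√(n−2) ≥ 1.282·√(1−0.152881) / 0.391 = 1.282·0.920391 / 0.391 = 3.0178
n−2 ≥ 9.1071  ⇒  n ≥ 11.1071
Smallest integer n = 12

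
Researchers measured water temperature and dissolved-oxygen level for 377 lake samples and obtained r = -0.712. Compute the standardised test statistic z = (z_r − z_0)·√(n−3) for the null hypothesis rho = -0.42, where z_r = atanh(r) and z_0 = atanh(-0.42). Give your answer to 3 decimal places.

Fisher z: atanh(-0.712) = -0.891229, atanh(-0.42) = -0.447692
z = (z_r − z_0)·√(n−3) = (-0.891229 − (-0.447692))·√374 = -0.443537 · 19.339080 = -8.578

-8.578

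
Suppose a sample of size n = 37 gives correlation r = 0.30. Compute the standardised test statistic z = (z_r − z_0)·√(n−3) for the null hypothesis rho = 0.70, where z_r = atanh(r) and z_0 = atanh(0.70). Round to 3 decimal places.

-3.252

Fisher z: atanh(0.30) = 0.309520, atanh(0.70) = 0.867301
z = (z_r − z_0)·√(n−3) = (0.309520 − 0.867301)·√34 = -0.557781 · 5.830952 = -3.252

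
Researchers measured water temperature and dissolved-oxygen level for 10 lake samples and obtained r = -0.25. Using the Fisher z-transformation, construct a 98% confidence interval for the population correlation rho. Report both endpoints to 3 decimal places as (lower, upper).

Fisher z: z_r = atanh(r) = ½·ln((1+(-0.25))/(1−(-0.25))) = -0.255413
SE(z) = 1/√(n−3) = 1/√7 = 0.377964
98% ⇒ z* = 2.326; margin = 2.326·0.377964 = 0.879144
CI on z-scale: (-1.134557, 0.623731)
Back-transform: tanh(-1.134557) = -0.812573, tanh(0.623731) = 0.553720

(-0.813, 0.554)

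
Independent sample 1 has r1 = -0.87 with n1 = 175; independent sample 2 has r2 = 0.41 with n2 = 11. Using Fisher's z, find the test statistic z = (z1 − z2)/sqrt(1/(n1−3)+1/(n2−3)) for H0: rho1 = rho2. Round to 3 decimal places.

-4.890

z1 = atanh(-0.87) = -1.333080,  z2 = atanh(0.41) = 0.435611
SE = √(1/(n1−3) + 1/(n2−3)) = √(1/172 + 1/8) = √(0.0058140 + 0.1250000) = √0.1308140 = 0.361682
z = (z1 − z2)/SE = (-1.333080 − 0.435611) / 0.361682 = -1.768691 / 0.361682 = -4.890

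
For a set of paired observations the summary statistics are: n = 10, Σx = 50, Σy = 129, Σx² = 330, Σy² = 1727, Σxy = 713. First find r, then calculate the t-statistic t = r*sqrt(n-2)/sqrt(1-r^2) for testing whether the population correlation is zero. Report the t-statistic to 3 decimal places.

9.522

Numerator: nΣxy − (Σx)(Σy) = 10·713 − (50)(129) = 680
Denominator: √[(nΣx²−(Σx)²)(nΣy²−(Σy)²)]
  nΣx²−(Σx)² = 10·330 − 2500 = 800;  nΣy²−(Σy)² = 10·1727 − 16641 = 629
  √(800·629) = √503200 = 709.3659
r = 680 / 709.3659 = 0.9586
t = r·√(n−2)/√(1−r²) = 0.9586·√8 / √(1−0.918914) = 2.711330 / 0.284756 = 9.522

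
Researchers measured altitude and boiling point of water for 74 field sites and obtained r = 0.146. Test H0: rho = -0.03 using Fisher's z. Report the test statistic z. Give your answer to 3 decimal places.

1.492

z_r = atanh(0.146) = 0.147051,  z_0 = atanh(-0.03) = -0.030009
SE = 1/√(n−3) = 1/√71 = 0.118678
z = (z_r − z_0)/SE = (0.147051 − (-0.030009)) / 0.118678 = 0.177060 / 0.118678 = 1.492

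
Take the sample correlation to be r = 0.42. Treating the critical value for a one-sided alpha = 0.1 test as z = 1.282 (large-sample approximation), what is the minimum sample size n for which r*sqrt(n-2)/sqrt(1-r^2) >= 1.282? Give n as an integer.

r√(n−2)/√(1−r²) ≥ 1.282  ⇔  n−2 ≥ (1.282)²·(1−r²)/r²
(1−r²)/r² = (1−0.1764)/0.1764 = 4.6689
n ≥ 2 + 1.643524·4.6689 = 2 + 7.6734 = 9.6734
⌈9.6734⌉ = 10

10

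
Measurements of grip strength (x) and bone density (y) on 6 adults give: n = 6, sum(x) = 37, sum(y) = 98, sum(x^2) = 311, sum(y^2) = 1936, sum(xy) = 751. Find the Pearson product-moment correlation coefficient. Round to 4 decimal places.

Numerator: nΣxy − (Σx)(Σy) = 6·751 − (37)(98) = 880
Denominator: √[(nΣx²−(Σx)²)(nΣy²−(Σy)²)]
  nΣx²−(Σx)² = 6·311 − 1369 = 497;  nΣy²−(Σy)² = 6·1936 − 9604 = 2012
  √(497·2012) = √999964 = 999.9820
r = 880 / 999.9820 = 0.8800

0.8800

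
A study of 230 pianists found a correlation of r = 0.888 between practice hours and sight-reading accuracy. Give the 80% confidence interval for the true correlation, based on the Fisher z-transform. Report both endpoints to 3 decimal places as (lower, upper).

(0.869, 0.905)

z_r = atanh(0.888) = 1.412387;  SE = 1/√(n−3) = 1/√227 = 0.066372
z-limits: 1.412387 ± 1.282·0.066372 = 1.412387 ± 0.085089 = [1.327298, 1.497476]
ρ-limits: (tanh 1.327298, tanh 1.497476) = (0.869, 0.905)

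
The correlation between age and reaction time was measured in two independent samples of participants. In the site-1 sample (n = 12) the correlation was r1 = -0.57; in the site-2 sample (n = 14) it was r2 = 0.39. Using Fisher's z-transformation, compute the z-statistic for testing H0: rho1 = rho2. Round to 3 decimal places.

-2.357

z1 = atanh(-0.57) = -0.647523,  z2 = atanh(0.39) = 0.411800
SE = √(1/(n1−3) + 1/(n2−3)) = √(1/9 + 1/11) = √(0.1111111 + 0.0909091) = √0.2020202 = 0.449467
z = (z1 − z2)/SE = (-0.647523 − 0.411800) / 0.449467 = -1.059323 / 0.449467 = -2.357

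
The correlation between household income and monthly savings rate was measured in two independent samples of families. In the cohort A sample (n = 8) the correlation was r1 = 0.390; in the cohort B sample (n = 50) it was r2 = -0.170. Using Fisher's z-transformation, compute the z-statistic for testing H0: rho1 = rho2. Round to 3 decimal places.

1.240

z1 = atanh(0.390) = 0.411800,  z2 = atanh(-0.170) = -0.171667
SE = √(1/(n1−3) + 1/(n2−3)) = √(1/5 + 1/47) = √(0.2000000 + 0.0212766) = √0.2212766 = 0.470400
z = (z1 − z2)/SE = (0.411800 − (-0.171667)) / 0.470400 = 0.583467 / 0.470400 = 1.240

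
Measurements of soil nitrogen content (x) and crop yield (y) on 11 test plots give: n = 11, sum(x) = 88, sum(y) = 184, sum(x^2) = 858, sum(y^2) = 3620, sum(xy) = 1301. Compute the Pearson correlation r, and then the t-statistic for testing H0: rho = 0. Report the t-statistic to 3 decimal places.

S_xy = nΣxy − ΣxΣy = 11·1301 − 88·184 = 14311 − 16192 = -1881
S_xx = nΣx² − (Σx)² = 11·858 − 88² = 9438 − 7744 = 1694
S_yy = nΣy² − (Σy)² = 11·3620 − 184² = 39820 − 33856 = 5964
r = S_xy / √(S_xx·S_yy) = -1881 / √(1694·5964) = -1881 / √10103016 = -1881 / 3178.5242 = -0.5918
t = r·√(n−2)/√(1−r²) = -0.5918·√9 / √(1−0.350227) = -1.775400 / 0.806085 = -2.202

-2.202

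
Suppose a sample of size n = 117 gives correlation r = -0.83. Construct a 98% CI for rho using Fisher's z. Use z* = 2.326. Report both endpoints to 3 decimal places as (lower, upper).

(-0.887, -0.749)

z_r = atanh(-0.83) = -1.188136;  SE = 1/√(n−3) = 1/√114 = 0.093659
z-limits: -1.188136 ± 2.326·0.093659 = -1.188136 ± 0.217851 = [-1.405987, -0.970285]
ρ-limits: (tanh -1.405987, tanh -0.970285) = (-0.887, -0.749)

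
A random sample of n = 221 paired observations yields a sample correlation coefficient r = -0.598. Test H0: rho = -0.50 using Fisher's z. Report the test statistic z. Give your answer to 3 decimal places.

-2.078

Fisher z: atanh(-0.598) = -0.690028, atanh(-0.50) = -0.549306
z = (z_r − z_0)·√(n−3) = (-0.690028 − (-0.549306))·√218 = -0.140722 · 14.764823 = -2.078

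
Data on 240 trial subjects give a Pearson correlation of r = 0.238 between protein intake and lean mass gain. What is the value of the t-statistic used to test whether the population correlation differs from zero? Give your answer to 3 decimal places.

3.780

t = r·√(n−2) / √(1−r²) with r = 0.238, n = 240
  = 0.238·√238 / √(1 − 0.056644)
  = 0.238·15.427249 / 0.971265
  = 3.671685 / 0.971265 = 3.780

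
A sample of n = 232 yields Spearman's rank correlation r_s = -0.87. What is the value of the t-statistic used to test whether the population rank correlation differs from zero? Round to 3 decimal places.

-26.760

t = r_s·√(n−2) / √(1−r_s²) with r_s = -0.87, n = 232
  = -0.87·√230 / √(1 − 0.7569)
  = -0.87·15.165751 / 0.493052
  = -13.194203 / 0.493052 = -26.760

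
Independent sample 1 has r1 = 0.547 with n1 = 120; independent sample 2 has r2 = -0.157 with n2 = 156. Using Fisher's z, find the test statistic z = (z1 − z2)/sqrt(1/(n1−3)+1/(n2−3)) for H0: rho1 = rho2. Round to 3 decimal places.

6.289

Fisher z-transforms: z1 = atanh(0.547) = 0.614090, z2 = atanh(-0.157) = -0.158309; difference d = 0.772399
Var(d) = 1/117 + 1/153 = 0.0085470 + 0.0065359 = 0.0150829
z = d/√Var(d) = 0.772399 / √0.0150829 = 0.772399 / 0.122812 = 6.289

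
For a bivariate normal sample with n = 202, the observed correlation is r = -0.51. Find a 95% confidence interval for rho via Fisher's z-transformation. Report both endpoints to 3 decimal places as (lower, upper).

z_r = atanh(-0.51) = -0.562730;  SE = 1/√(n−3) = 1/√199 = 0.070888
z-limits: -0.562730 ± 1.960·0.070888 = -0.562730 ± 0.138940 = [-0.701670, -0.423790]
ρ-limits: (tanh -0.701670, tanh -0.423790) = (-0.605, -0.400)

(-0.605, -0.400)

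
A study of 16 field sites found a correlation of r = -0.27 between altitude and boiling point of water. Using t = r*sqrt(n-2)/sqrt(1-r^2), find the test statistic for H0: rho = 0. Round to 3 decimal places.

-1.049

1 − r² = 1 − 0.0729 = 0.9271;  √(1−r²) = 0.962860
√(n−2) = √14 = 3.741657
t = r·√(n−2)/√(1−r²) = -0.27 · 3.741657 / 0.962860 = -1.049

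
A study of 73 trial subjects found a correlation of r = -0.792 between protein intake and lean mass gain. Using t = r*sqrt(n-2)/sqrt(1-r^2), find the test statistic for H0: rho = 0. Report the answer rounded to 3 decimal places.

t = r·√(n−2) / √(1−r²) with r = -0.792, n = 73
  = -0.792·√71 / √(1 − 0.627264)
  = -0.792·8.426150 / 0.610521
  = -6.673511 / 0.610521 = -10.931

-10.931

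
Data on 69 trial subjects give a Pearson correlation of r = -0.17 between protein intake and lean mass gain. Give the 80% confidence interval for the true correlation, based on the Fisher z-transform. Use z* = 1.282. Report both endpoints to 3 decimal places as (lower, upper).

Fisher z: z_r = atanh(r) = ½·ln((1+(-0.17))/(1−(-0.17))) = -0.171667
SE(z) = 1/√(n−3) = 1/√66 = 0.123091
80% ⇒ z* = 1.282; margin = 1.282·0.123091 = 0.157803
CI on z-scale: (-0.329470, -0.013864)
Back-transform: tanh(-0.329470) = -0.318044, tanh(-0.013864) = -0.013863

(-0.318, -0.014)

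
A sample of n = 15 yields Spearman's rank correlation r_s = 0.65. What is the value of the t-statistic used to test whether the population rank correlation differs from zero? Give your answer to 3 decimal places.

3.084

1 − r_s² = 1 − 0.4225 = 0.5775;  √(1−r_s²) = 0.759934
√(n−2) = √13 = 3.605551
t = r_s·√(n−2)/√(1−r_s²) = 0.65 · 3.605551 / 0.759934 = 3.084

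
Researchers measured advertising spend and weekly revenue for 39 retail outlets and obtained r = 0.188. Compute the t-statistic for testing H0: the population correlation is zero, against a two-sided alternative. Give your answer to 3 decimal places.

1 − r² = 1 − 0.035344 = 0.964656;  √(1−r²) = 0.982169
√(n−2) = √37 = 6.082763
t = r·√(n−2)/√(1−r²) = 0.188 · 6.082763 / 0.982169 = 1.164

1.164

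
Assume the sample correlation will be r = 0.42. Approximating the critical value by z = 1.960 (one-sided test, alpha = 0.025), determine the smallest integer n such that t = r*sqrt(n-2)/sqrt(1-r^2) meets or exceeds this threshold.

r√(n−2)/√(1−r²) ≥ 1.960  ⇔  n−2 ≥ (1.960)²·(1−r²)/r²
(1−r²)/r² = (1−0.1764)/0.1764 = 4.6689
n ≥ 2 + 3.8416·4.6689 = 2 + 17.9360 = 19.9360
⌈19.9360⌉ = 20

20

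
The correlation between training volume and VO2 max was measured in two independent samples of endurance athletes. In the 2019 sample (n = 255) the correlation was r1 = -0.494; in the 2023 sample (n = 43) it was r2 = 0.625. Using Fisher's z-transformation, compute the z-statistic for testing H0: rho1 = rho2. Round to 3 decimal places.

-7.488

z1 = atanh(-0.494) = -0.541338,  z2 = atanh(0.625) = 0.733169
SE = √(1/(n1−3) + 1/(n2−3)) = √(1/252 + 1/40) = √(0.0039683 + 0.0250000) = √0.0289683 = 0.170201
z = (z1 − z2)/SE = (-0.541338 − 0.733169) / 0.170201 = -1.274507 / 0.170201 = -7.488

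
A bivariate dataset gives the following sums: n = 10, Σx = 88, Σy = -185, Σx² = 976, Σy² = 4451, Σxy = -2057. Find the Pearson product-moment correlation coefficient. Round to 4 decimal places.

-0.9421

S_xy = nΣxy − ΣxΣy = 10·(-2057) − 88·(-185) = -20570 − (-16280) = -4290
S_xx = nΣx² − (Σx)² = 10·976 − 88² = 9760 − 7744 = 2016
S_yy = nΣy² − (Σy)² = 10·4451 − (-185)² = 44510 − 34225 = 10285
r = S_xy / √(S_xx·S_yy) = -4290 / √(2016·10285) = -4290 / √20734560 = -4290 / 4553.5217 = -0.9421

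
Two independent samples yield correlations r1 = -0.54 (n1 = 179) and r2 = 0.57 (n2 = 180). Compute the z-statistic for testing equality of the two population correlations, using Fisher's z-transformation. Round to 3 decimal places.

z1 = atanh(-0.54) = -0.604156,  z2 = atanh(0.57) = 0.647523
SE = √(1/(n1−3) + 1/(n2−3)) = √(1/176 + 1/177) = √(0.0056818 + 0.0056497) = √0.0113315 = 0.106450
z = (z1 − z2)/SE = (-0.604156 − 0.647523) / 0.106450 = -1.251679 / 0.106450 = -11.758

-11.758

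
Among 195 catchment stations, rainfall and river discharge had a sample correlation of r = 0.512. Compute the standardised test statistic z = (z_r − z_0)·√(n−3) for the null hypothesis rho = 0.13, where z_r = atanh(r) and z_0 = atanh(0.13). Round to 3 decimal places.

Fisher z: atanh(0.512) = 0.565437, atanh(0.13) = 0.130740
z = (z_r − z_0)·√(n−3) = (0.565437 − 0.130740)·√192 = 0.434697 · 13.856406 = 6.023

6.023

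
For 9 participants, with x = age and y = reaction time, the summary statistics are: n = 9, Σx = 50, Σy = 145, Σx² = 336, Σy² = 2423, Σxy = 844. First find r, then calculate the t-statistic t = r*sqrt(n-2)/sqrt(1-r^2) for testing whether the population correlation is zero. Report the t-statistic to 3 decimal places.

1.700

S_xy = nΣxy − ΣxΣy = 9·844 − 50·145 = 7596 − 7250 = 346
S_xx = nΣx² − (Σx)² = 9·336 − 50² = 3024 − 2500 = 524
S_yy = nΣy² − (Σy)² = 9·2423 − 145² = 21807 − 21025 = 782
r = S_xy / √(S_xx·S_yy) = 346 / √(524·782) = 346 / √409768 = 346 / 640.1312 = 0.5405
t = r·√(n−2)/√(1−r²) = 0.5405·√7 / √(1−0.292140) = 1.430029 / 0.841344 = 1.700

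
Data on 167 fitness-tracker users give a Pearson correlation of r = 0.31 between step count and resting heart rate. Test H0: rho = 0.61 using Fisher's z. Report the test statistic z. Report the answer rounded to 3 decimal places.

-4.974

Fisher z: atanh(0.31) = 0.320545, atanh(0.61) = 0.708921
z = (z_r − z_0)·√(n−3) = (0.320545 − 0.708921)·√164 = -0.388376 · 12.806248 = -4.974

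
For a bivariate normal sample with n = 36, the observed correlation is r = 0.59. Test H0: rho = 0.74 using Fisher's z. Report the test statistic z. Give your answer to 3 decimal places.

-1.567

Fisher z: atanh(0.59) = 0.677666, atanh(0.74) = 0.950479
z = (z_r − z_0)·√(n−3) = (0.677666 − 0.950479)·√33 = -0.272813 · 5.744563 = -1.567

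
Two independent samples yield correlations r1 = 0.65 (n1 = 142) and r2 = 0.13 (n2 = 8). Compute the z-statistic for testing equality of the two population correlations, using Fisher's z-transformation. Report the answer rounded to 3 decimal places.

z1 = atanh(0.65) = 0.775299,  z2 = atanh(0.13) = 0.130740
SE = √(1/(n1−3) + 1/(n2−3)) = √(1/139 + 1/5) = √(0.0071942 + 0.2000000) = √0.2071942 = 0.455186
z = (z1 − z2)/SE = (0.775299 − 0.130740) / 0.455186 = 0.644559 / 0.455186 = 1.416

1.416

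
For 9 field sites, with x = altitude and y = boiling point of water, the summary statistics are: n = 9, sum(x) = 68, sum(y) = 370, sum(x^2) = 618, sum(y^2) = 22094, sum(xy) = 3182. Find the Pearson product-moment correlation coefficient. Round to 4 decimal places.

Numerator: nΣxy − (Σx)(Σy) = 9·3182 − (68)(370) = 3478
Denominator: √[(nΣx²−(Σx)²)(nΣy²−(Σy)²)]
  nΣx²−(Σx)² = 9·618 − 4624 = 938;  nΣy²−(Σy)² = 9·22094 − 136900 = 61946
  √(938·61946) = √58105348 = 7622.6864
r = 3478 / 7622.6864 = 0.4563

0.4563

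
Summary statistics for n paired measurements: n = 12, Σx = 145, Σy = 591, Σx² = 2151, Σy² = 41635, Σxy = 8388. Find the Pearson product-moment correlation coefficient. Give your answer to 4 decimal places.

S_xy = nΣxy − ΣxΣy = 12·8388 − 145·591 = 100656 − 85695 = 14961
S_xx = nΣx² − (Σx)² = 12·2151 − 145² = 25812 − 21025 = 4787
S_yy = nΣy² − (Σy)² = 12·41635 − 591² = 499620 − 349281 = 150339
r = S_xy / √(S_xx·S_yy) = 14961 / √(4787·150339) = 14961 / √719672793 = 14961 / 26826.7179 = 0.5577

0.5577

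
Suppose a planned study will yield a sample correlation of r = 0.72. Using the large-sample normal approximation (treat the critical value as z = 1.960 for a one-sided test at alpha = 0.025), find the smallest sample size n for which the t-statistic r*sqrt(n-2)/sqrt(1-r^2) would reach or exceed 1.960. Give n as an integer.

Need r·√(n−2)/√(1−r²) ≥ 1.960
√(n−2) ≥ 1.960·√(1−0.5184) / 0.72 = 1.960·0.693974 / 0.72 = 1.8892
n−2 ≥ 3.5691  ⇒  n ≥ 5.5691
Smallest integer n = 6

6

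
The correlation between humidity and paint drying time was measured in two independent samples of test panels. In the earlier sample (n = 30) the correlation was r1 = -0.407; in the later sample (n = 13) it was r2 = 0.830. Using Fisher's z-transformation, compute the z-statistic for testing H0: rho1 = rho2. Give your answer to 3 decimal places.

Fisher z-transforms: z1 = atanh(-0.407) = -0.432010, z2 = atanh(0.830) = 1.188136; difference d = -1.620146
Var(d) = 1/27 + 1/10 = 0.0370370 + 0.1000000 = 0.1370370
z = d/√Var(d) = -1.620146 / √0.1370370 = -1.620146 / 0.370185 = -4.377

-4.377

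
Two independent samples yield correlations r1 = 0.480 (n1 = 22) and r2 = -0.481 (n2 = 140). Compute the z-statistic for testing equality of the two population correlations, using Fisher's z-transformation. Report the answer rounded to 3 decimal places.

4.278

z1 = atanh(0.480) = 0.522984,  z2 = atanh(-0.481) = -0.524284
SE = √(1/(n1−3) + 1/(n2−3)) = √(1/19 + 1/137) = √(0.0526316 + 0.0072993) = √0.0599309 = 0.244808
z = (z1 − z2)/SE = (0.522984 − (-0.524284)) / 0.244808 = 1.047268 / 0.244808 = 4.278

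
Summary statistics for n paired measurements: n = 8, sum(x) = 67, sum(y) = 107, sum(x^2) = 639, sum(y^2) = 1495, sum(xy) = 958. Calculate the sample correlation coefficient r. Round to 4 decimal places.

S_xy = nΣxy − ΣxΣy = 8·958 − 67·107 = 7664 − 7169 = 495
S_xx = nΣx² − (Σx)² = 8·639 − 67² = 5112 − 4489 = 623
S_yy = nΣy² − (Σy)² = 8·1495 − 107² = 11960 − 11449 = 511
r = S_xy / √(S_xx·S_yy) = 495 / √(623·511) = 495 / √318353 = 495 / 564.2278 = 0.8773

0.8773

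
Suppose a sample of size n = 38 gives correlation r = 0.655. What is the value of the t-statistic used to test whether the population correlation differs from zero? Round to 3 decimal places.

t = r·√(n−2) / √(1−r²) with r = 0.655, n = 38
  = 0.655·√36 / √(1 − 0.429025)
  = 0.655·6.000000 / 0.755629
  = 3.930000 / 0.755629 = 5.201

5.201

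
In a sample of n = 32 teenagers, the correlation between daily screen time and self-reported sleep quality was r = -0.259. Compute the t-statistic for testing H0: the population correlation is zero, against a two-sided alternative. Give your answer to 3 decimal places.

-1.469

t = r·√(n−2) / √(1−r²) with r = -0.259, n = 32
  = -0.259·√30 / √(1 − 0.067081)
  = -0.259·5.477226 / 0.965877
  = -1.418602 / 0.965877 = -1.469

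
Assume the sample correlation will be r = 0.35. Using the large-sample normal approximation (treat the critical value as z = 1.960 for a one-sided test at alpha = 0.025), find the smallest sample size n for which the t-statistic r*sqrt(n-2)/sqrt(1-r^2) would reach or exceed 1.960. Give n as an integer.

30

r√(n−2)/√(1−r²) ≥ 1.960  ⇔  n−2 ≥ (1.960)²·(1−r²)/r²
(1−r²)/r² = (1−0.1225)/0.1225 = 7.1633
n ≥ 2 + 3.8416·7.1633 = 2 + 27.5185 = 29.5185
⌈29.5185⌉ = 30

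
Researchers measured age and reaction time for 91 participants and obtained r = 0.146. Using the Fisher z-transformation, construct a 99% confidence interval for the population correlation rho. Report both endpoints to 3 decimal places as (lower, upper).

(-0.127, 0.398)

Fisher z: z_r = atanh(r) = ½·ln((1+0.146)/(1−0.146)) = 0.147051
SE(z) = 1/√(n−3) = 1/√88 = 0.106600
99% ⇒ z* = 2.576; margin = 2.576·0.106600 = 0.274602
CI on z-scale: (-0.127551, 0.421653)
Back-transform: tanh(-0.127551) = -0.126864, tanh(0.421653) = 0.398322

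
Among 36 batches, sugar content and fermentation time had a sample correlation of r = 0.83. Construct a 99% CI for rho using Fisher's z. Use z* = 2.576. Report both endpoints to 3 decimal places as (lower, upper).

Fisher z: z_r = atanh(r) = ½·ln((1+0.83)/(1−0.83)) = 1.188136
SE(z) = 1/√(n−3) = 1/√33 = 0.174078
99% ⇒ z* = 2.576; margin = 2.576·0.174078 = 0.448425
CI on z-scale: (0.739711, 1.636561)
Back-transform: tanh(0.739711) = 0.628971, tanh(1.636561) = 0.926990

(0.629, 0.927)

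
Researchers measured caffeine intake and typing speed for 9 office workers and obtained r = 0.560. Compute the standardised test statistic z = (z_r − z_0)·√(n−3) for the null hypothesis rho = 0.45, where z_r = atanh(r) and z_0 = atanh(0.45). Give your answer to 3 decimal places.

0.363

z_r = atanh(0.560) = 0.632833,  z_0 = atanh(0.45) = 0.484700
SE = 1/√(n−3) = 1/√6 = 0.408248
z = (z_r − z_0)/SE = (0.632833 − 0.484700) / 0.408248 = 0.148133 / 0.408248 = 0.363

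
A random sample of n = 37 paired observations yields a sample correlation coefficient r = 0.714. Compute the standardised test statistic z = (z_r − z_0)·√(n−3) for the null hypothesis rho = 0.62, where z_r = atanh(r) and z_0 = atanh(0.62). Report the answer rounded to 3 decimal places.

z_r = atanh(0.714) = 0.895297,  z_0 = atanh(0.62) = 0.725005
SE = 1/√(n−3) = 1/√34 = 0.171499
z = (z_r − z_0)/SE = (0.895297 − 0.725005) / 0.171499 = 0.170292 / 0.171499 = 0.993

0.993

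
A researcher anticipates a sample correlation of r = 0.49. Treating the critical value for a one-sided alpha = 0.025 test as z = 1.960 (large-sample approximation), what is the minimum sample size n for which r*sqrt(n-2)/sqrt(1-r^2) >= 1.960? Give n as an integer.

r√(n−2)/√(1−r²) ≥ 1.960  ⇔  n−2 ≥ (1.960)²·(1−r²)/r²
(1−r²)/r² = (1−0.2401)/0.2401 = 3.1649
n ≥ 2 + 3.8416·3.1649 = 2 + 12.1583 = 14.1583
⌈14.1583⌉ = 15

15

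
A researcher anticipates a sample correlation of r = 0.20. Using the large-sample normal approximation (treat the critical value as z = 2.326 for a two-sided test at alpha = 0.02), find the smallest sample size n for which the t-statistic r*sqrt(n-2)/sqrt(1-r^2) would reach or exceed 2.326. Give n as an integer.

132

Need r·√(n−2)/√(1−r²) ≥ 2.326
√(n−2) ≥ 2.326·√(1−0.0400) / 0.20 = 2.326·0.979796 / 0.20 = 11.3950
n−2 ≥ 129.8460  ⇒  n ≥ 131.8460
Smallest integer n = 132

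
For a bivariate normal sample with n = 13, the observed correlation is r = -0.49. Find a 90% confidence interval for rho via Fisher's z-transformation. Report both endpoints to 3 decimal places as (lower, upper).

z_r = atanh(-0.49) = -0.536060;  SE = 1/√(n−3) = 1/√10 = 0.316228
z-limits: -0.536060 ± 1.645·0.316228 = -0.536060 ± 0.520195 = [-1.056255, -0.015865]
ρ-limits: (tanh -1.056255, tanh -0.015865) = (-0.784, -0.016)

(-0.784, -0.016)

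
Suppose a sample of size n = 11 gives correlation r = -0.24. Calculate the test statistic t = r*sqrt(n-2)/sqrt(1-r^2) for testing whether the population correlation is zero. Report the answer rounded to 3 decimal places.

-0.742

1 − r² = 1 − 0.0576 = 0.9424;  √(1−r²) = 0.970773
√(n−2) = √9 = 3.000000
t = r·√(n−2)/√(1−r²) = -0.24 · 3.000000 / 0.970773 = -0.742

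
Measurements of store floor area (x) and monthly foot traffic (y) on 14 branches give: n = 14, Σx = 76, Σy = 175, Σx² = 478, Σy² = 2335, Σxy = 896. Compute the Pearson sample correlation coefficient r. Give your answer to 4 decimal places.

S_xy = nΣxy − ΣxΣy = 14·896 − 76·175 = 12544 − 13300 = -756
S_xx = nΣx² − (Σx)² = 14·478 − 76² = 6692 − 5776 = 916
S_yy = nΣy² − (Σy)² = 14·2335 − 175² = 32690 − 30625 = 2065
r = S_xy / √(S_xx·S_yy) = -756 / √(916·2065) = -756 / √1891540 = -756 / 1375.3327 = -0.5497

-0.5497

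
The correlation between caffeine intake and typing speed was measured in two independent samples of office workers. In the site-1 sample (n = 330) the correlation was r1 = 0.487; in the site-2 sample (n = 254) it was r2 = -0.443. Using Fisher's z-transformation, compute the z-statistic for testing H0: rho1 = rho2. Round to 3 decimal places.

12.013

Fisher z-transforms: z1 = atanh(0.487) = 0.532120, z2 = atanh(-0.443) = -0.475957; difference d = 1.008077
Var(d) = 1/327 + 1/251 = 0.0030581 + 0.0039841 = 0.0070422
z = d/√Var(d) = 1.008077 / √0.0070422 = 1.008077 / 0.083918 = 12.013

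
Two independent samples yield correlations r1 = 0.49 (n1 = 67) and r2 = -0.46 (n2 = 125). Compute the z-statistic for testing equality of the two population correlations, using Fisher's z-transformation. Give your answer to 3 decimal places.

Fisher z-transforms: z1 = atanh(0.49) = 0.536060, z2 = atanh(-0.46) = -0.497311; difference d = 1.033371
Var(d) = 1/64 + 1/122 = 0.0156250 + 0.0081967 = 0.0238217
z = d/√Var(d) = 1.033371 / √0.0238217 = 1.033371 / 0.154343 = 6.695

6.695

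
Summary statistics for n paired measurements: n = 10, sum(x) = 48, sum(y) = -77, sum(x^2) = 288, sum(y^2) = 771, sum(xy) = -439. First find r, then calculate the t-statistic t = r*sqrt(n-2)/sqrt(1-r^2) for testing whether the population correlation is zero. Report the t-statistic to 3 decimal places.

S_xy = nΣxy − ΣxΣy = 10·(-439) − 48·(-77) = -4390 − (-3696) = -694
S_xx = nΣx² − (Σx)² = 10·288 − 48² = 2880 − 2304 = 576
S_yy = nΣy² − (Σy)² = 10·771 − (-77)² = 7710 − 5929 = 1781
r = S_xy / √(S_xx·S_yy) = -694 / √(576·1781) = -694 / √1025856 = -694 / 1012.8455 = -0.6852
t = r·√(n−2)/√(1−r²) = -0.6852·√8 / √(1−0.469499) = -1.938038 / 0.728355 = -2.661

-2.661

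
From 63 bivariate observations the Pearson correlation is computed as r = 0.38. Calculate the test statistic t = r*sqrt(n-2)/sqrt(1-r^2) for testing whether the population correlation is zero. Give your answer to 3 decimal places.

3.209

1 − r² = 1 − 0.1444 = 0.8556;  √(1−r²) = 0.924986
√(n−2) = √61 = 7.810250
t = r·√(n−2)/√(1−r²) = 0.38 · 7.810250 / 0.924986 = 3.209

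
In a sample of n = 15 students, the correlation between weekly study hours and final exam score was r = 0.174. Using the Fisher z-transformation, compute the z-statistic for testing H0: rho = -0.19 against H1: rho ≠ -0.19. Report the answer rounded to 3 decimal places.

z_r = atanh(0.174) = 0.175789,  z_0 = atanh(-0.19) = -0.192337
SE = 1/√(n−3) = 1/√12 = 0.288675
z = (z_r − z_0)/SE = (0.175789 − (-0.192337)) / 0.288675 = 0.368126 / 0.288675 = 1.275

1.275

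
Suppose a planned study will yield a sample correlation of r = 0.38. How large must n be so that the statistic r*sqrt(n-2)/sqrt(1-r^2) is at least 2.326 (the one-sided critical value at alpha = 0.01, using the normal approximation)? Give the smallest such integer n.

35

r√(n−2)/√(1−r²) ≥ 2.326  ⇔  n−2 ≥ (2.326)²·(1−r²)/r²
(1−r²)/r² = (1−0.1444)/0.1444 = 5.9252
n ≥ 2 + 5.410276·5.9252 = 2 + 32.0570 = 34.0570
⌈34.0570⌉ = 35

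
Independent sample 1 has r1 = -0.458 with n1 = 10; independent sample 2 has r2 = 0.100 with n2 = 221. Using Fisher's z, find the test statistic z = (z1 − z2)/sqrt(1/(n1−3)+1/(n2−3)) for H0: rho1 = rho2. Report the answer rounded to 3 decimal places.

-1.550

z1 = atanh(-0.458) = -0.494777,  z2 = atanh(0.100) = 0.100335
SE = √(1/(n1−3) + 1/(n2−3)) = √(1/7 + 1/218) = √(0.1428571 + 0.0045872) = √0.1474443 = 0.383985
z = (z1 − z2)/SE = (-0.494777 − 0.100335) / 0.383985 = -0.595112 / 0.383985 = -1.550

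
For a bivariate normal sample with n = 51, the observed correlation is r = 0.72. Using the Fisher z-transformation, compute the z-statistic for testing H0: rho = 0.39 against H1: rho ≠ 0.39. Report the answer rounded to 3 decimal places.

3.435

z_r = atanh(0.72) = 0.907645,  z_0 = atanh(0.39) = 0.411800
SE = 1/√(n−3) = 1/√48 = 0.144338
z = (z_r − z_0)/SE = (0.907645 − 0.411800) / 0.144338 = 0.495845 / 0.144338 = 3.435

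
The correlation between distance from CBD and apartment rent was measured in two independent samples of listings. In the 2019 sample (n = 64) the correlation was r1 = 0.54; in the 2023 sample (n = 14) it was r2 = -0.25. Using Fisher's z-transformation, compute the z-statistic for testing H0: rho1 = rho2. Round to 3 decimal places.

z1 = atanh(0.54) = 0.604156,  z2 = atanh(-0.25) = -0.255413
SE = √(1/(n1−3) + 1/(n2−3)) = √(1/61 + 1/11) = √(0.0163934 + 0.0909091) = √0.1073025 = 0.327571
z = (z1 − z2)/SE = (0.604156 − (-0.255413)) / 0.327571 = 0.859569 / 0.327571 = 2.624

2.624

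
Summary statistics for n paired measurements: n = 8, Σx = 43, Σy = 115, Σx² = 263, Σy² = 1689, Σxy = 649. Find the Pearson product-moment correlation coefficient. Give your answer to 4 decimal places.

0.9130

Numerator: nΣxy − (Σx)(Σy) = 8·649 − (43)(115) = 247
Denominator: √[(nΣx²−(Σx)²)(nΣy²−(Σy)²)]
  nΣx²−(Σx)² = 8·263 − 1849 = 255;  nΣy²−(Σy)² = 8·1689 − 13225 = 287
  √(255·287) = √73185 = 270.5273
r = 247 / 270.5273 = 0.9130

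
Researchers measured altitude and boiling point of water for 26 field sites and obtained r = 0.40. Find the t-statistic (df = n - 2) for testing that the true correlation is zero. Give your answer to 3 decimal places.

2.138

1 − r² = 1 − 0.1600 = 0.8400;  √(1−r²) = 0.916515
√(n−2) = √24 = 4.898979
t = r·√(n−2)/√(1−r²) = 0.40 · 4.898979 / 0.916515 = 2.138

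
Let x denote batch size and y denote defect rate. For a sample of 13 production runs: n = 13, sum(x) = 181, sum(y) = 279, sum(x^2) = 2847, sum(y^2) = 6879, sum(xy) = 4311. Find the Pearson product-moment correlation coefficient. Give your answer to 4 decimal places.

Numerator: nΣxy − (Σx)(Σy) = 13·4311 − (181)(279) = 5544
Denominator: √[(nΣx²−(Σx)²)(nΣy²−(Σy)²)]
  nΣx²−(Σx)² = 13·2847 − 32761 = 4250;  nΣy²−(Σy)² = 13·6879 − 77841 = 11586
  √(4250·11586) = √49240500 = 7017.1575
r = 5544 / 7017.1575 = 0.7901

0.7901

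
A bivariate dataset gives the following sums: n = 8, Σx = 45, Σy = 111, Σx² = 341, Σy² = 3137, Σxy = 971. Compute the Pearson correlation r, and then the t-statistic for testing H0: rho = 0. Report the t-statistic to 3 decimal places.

Numerator: nΣxy − (Σx)(Σy) = 8·971 − (45)(111) = 2773
Denominator: √[(nΣx²−(Σx)²)(nΣy²−(Σy)²)]
  nΣx²−(Σx)² = 8·341 − 2025 = 703;  nΣy²−(Σy)² = 8·3137 − 12321 = 12775
  √(703·12775) = √8980825 = 2996.8025
r = 2773 / 2996.8025 = 0.9253
t = r·√(n−2)/√(1−r²) = 0.9253·√6 / √(1−0.856180) = 2.266513 / 0.379236 = 5.977

5.977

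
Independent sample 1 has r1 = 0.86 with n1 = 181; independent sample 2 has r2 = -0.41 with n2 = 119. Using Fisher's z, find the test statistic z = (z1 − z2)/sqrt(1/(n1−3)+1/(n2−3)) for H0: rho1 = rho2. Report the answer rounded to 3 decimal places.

14.489

z1 = atanh(0.86) = 1.293345,  z2 = atanh(-0.41) = -0.435611
SE = √(1/(n1−3) + 1/(n2−3)) = √(1/178 + 1/116) = √(0.0056180 + 0.0086207) = √0.0142387 = 0.119326
z = (z1 − z2)/SE = (1.293345 − (-0.435611)) / 0.119326 = 1.728956 / 0.119326 = 14.489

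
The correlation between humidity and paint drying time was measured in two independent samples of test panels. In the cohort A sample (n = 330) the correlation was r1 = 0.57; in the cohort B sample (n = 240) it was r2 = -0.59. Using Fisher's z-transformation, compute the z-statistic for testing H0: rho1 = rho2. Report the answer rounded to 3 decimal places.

z1 = atanh(0.57) = 0.647523,  z2 = atanh(-0.59) = -0.677666
SE = √(1/(n1−3) + 1/(n2−3)) = √(1/327 + 1/237) = √(0.0030581 + 0.0042194) = √0.0072775 = 0.085308
z = (z1 − z2)/SE = (0.647523 − (-0.677666)) / 0.085308 = 1.325189 / 0.085308 = 15.534

15.534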